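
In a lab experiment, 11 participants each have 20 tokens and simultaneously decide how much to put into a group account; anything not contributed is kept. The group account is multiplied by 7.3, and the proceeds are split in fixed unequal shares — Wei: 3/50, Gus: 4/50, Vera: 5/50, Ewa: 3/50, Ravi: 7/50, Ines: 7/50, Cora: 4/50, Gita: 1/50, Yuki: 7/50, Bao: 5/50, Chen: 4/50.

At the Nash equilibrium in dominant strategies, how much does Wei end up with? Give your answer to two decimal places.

A player with share s gets back 7.3·s per unit contributed, so full contribution is dominant for anyone with s > 1/7.3 = 0.1370 and zero contribution is dominant for anyone below.
The shares above 0.1370 belong to Ravi, Ines and Yuki, contributing 20 each; the remaining 8 contribute 0. Total contributed: 60.
Wei keeps 20 and receives 7.3 × 60 × 3/50 = 26.28 from the group account, for a payoff of 46.28.

46.28 tokens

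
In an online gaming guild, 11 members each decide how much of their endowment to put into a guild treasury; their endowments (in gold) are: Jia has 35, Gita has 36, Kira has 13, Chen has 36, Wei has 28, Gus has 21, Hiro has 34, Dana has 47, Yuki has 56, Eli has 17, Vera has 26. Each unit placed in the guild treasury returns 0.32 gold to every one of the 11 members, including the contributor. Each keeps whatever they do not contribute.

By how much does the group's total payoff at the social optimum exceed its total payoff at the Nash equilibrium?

The private return per contributed unit is 0.32 < 1 for everyone, so the Nash equilibrium is zero contribution and the group total is Σ E_j = 35 + 36 + 13 + 36 + 28 + 21 + 34 + 47 + 56 + 17 + 26 = 349.
Each contributed unit returns 3.520 to the group, so the social optimum is full contribution by everyone: group total = 3.520 × 349 = 1228.48.
Efficiency loss = (3.520 − 1) × 349 = 879.48.

879.48 gold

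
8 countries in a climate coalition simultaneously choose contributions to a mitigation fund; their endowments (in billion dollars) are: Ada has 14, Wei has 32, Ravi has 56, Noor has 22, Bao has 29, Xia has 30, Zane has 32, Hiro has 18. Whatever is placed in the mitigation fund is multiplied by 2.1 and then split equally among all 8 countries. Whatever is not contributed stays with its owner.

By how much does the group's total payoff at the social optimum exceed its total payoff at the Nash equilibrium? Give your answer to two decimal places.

256.30 billion dollars

The private return per contributed unit is 2.1/8 = 0.2625 < 1 for every player regardless of endowment, so the Nash equilibrium is zero contribution and the group total is Σ E_j = 14 + 32 + 56 + 22 + 29 + 30 + 32 + 18 = 233.
Each contributed unit returns 2.100 to the group, so the social optimum is full contribution by everyone: group total = 2.100 × 233 = 489.30.
Efficiency loss = (2.100 − 1) × 233 = 256.30.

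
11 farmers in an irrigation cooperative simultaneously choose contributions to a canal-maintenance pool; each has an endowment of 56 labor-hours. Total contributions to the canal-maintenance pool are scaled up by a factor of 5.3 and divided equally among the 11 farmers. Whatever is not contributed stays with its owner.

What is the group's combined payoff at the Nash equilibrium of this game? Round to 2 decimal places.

616.00 labor-hours

Each contributed unit returns 5.3/11 = 0.4818 to its contributor — below 1 — so contributing 0 is dominant for every player. At the Nash equilibrium everyone keeps their 56, and the group total is 11 × 56 = 616.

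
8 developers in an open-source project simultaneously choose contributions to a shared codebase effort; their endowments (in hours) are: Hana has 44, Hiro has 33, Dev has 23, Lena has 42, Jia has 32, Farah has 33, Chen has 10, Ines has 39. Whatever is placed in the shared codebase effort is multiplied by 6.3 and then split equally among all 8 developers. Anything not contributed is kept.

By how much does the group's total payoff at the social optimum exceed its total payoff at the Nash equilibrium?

1356.80 hours

The private return per contributed unit is 6.3/8 = 0.7875 < 1 for every player regardless of endowment, so the Nash equilibrium is zero contribution and the group total is Σ E_j = 44 + 33 + 23 + 42 + 32 + 33 + 10 + 39 = 256.
Each contributed unit returns 6.300 to the group, so the social optimum is full contribution by everyone: group total = 6.300 × 256 = 1612.80.
Efficiency loss = (6.300 − 1) × 256 = 1356.80.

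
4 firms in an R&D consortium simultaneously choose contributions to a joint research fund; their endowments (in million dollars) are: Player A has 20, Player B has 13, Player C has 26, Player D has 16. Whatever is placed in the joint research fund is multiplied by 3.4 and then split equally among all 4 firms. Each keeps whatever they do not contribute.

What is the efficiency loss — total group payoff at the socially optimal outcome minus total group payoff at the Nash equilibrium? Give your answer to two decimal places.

180.00 million dollars

The private return per contributed unit is 3.4/4 = 0.8500 < 1 for every player regardless of endowment, so the Nash equilibrium is zero contribution and the group total is Σ E_j = 20 + 13 + 26 + 16 = 75.
Each contributed unit returns 3.400 to the group, so the social optimum is full contribution by everyone: group total = 3.400 × 75 = 255.00.
Efficiency loss = (3.400 − 1) × 75 = 180.00.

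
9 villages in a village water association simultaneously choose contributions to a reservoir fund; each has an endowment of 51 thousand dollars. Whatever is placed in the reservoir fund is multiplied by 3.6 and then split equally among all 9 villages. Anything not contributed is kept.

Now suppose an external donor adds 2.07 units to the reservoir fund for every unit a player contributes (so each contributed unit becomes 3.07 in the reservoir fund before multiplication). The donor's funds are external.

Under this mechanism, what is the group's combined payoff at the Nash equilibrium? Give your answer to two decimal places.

The effective private return per unit is now 3.6 × 3.07 / 9 = 1.2280 > 1, so every player's dominant strategy flips to full contribution.
At the Nash equilibrium everyone contributes 51. Group total payoff = 3.6 × 3.07 × 459 = 5072.87.

5072.87 thousand dollars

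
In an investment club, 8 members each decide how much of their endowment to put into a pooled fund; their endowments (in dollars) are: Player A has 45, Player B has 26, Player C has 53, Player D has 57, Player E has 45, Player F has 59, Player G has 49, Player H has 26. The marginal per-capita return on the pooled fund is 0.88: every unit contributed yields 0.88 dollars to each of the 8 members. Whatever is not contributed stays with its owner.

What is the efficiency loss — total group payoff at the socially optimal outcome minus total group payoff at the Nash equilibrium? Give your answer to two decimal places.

2174.40 dollars

The private return per contributed unit is 0.88 < 1 for everyone, so the Nash equilibrium is zero contribution and the group total is Σ E_j = 45 + 26 + 53 + 57 + 45 + 59 + 49 + 26 = 360.
Each contributed unit returns 7.040 to the group, so the social optimum is full contribution by everyone: group total = 7.040 × 360 = 2534.40.
Efficiency loss = (7.040 − 1) × 360 = 2174.40.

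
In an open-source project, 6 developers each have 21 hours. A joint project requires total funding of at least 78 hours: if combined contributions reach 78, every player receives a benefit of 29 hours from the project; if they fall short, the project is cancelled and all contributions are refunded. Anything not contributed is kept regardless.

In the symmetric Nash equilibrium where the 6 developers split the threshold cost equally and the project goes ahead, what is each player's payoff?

37 hours

Equal share of the threshold: 78/6 = 13.
At this profile no one gains by cutting their contribution: any cut drops the total below 78, the project is cancelled, contributions are refunded, and the deviator ends with 21, which is less than 21 − 13 + 29 = 37. Contributing more than 13 just wastes the excess. So contributing exactly 13 is a best response.
Each player's payoff: 21 − 13 + 29 = 37.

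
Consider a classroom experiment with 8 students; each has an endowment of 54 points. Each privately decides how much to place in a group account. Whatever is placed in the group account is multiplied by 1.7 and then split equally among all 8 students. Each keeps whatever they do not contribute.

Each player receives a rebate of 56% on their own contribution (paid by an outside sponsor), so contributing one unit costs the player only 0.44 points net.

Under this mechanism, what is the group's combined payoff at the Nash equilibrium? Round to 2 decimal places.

Even with the mechanism, each unit contributed returns only (1.7/8) / 0.44 = 0.4830 per unit of net cost, so contributing nothing is still dominant.
At the Nash equilibrium no one contributes; group total payoff = 8 × 54 = 432.

432.00 points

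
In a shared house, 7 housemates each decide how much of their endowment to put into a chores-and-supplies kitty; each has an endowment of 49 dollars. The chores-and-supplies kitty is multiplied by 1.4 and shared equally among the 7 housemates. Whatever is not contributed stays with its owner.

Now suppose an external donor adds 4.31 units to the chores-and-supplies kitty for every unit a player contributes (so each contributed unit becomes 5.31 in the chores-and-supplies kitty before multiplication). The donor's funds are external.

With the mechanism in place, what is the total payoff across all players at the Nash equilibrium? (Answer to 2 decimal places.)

Under the mechanism each unit contributed yields 1.4 × 5.31 / 7 = 1.0620 back to its contributor per unit of net cost, which exceeds 1, making full contribution the dominant choice for everyone.
So the Nash equilibrium is full contribution by all 7; the group earns 1.4 × 5.31 × 343 = 2549.86.

2549.86 dollars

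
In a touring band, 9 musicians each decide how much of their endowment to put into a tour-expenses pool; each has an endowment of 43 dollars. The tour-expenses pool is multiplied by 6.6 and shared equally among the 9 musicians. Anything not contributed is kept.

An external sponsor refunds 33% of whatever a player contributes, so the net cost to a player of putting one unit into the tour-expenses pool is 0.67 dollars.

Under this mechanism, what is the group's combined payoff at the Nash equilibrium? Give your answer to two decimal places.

2681.91 dollars

Under the mechanism each unit contributed yields (6.6/9) / 0.67 = 1.0945 back to its contributor per unit of net cost, which exceeds 1, making full contribution the dominant choice for everyone.
So the Nash equilibrium is full contribution by all 9; the group earns 9 × (43 × 0.33 + 6.6 × 43) = 2681.91.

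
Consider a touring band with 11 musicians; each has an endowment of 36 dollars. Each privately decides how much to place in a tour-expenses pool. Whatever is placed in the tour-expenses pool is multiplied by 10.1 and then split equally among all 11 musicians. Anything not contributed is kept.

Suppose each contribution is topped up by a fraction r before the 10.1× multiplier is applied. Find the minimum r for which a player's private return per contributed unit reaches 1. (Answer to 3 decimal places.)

0.089

With matching at rate r, one contributed unit becomes (1 + r) in the tour-expenses pool and returns 10.1 × (1 + r) / 11 to the contributor.
Setting this equal to 1: 1 + r = 11/10.1 = 1.0891.
So the minimum matching rate is r = 1.0891 − 1 = 0.089.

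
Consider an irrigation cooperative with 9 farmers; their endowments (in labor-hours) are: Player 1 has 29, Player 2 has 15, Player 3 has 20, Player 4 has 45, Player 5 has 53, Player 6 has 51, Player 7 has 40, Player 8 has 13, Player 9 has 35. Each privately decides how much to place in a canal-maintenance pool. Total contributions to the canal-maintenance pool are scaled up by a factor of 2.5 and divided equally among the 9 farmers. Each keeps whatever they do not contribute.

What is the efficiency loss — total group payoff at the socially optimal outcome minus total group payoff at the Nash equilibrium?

451.50 labor-hours

The private return per contributed unit is 2.5/9 = 0.2778 < 1 for every player regardless of endowment, so the Nash equilibrium is zero contribution and the group total is Σ E_j = 29 + 15 + 20 + 45 + 53 + 51 + 40 + 13 + 35 = 301.
Each contributed unit returns 2.500 to the group, so the social optimum is full contribution by everyone: group total = 2.500 × 301 = 752.50.
Efficiency loss = (2.500 − 1) × 301 = 451.50.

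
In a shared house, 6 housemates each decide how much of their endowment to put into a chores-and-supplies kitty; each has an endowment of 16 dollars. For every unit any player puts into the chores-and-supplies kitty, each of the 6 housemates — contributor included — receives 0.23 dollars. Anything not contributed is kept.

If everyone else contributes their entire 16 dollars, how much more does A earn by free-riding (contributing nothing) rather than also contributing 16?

Switching from a contribution of 16 to 0 lets A keep an extra 16 dollars, but lowers the chores-and-supplies kitty by 16, which costs A their own share of that drop: 0.23 × 16 = 3.68.
Net gain = 16 − 3.68 = 12.32. The private return per contributed unit (0.23) is below 1, so free-riding is indeed the best response regardless of what the others do.

12.32 dollars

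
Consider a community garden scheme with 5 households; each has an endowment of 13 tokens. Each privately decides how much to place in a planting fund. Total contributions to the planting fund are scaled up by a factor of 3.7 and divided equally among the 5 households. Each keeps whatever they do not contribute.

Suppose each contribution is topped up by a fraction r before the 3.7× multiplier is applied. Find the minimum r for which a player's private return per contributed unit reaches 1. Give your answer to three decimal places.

With matching at rate r, one contributed unit becomes (1 + r) in the planting fund and returns 3.7 × (1 + r) / 5 to the contributor.
Setting this equal to 1: 1 + r = 5/3.7 = 1.3514.
So the minimum matching rate is r = 1.3514 − 1 = 0.351.

0.351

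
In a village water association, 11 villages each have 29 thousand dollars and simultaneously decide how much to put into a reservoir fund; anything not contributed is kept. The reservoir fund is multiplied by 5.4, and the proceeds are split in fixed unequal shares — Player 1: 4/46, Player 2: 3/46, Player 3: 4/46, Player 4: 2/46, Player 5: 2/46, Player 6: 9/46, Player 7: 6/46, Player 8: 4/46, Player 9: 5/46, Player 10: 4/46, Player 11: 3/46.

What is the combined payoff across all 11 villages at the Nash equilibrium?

For player j, contributing a unit is worthwhile iff 5.4 × (j's share) ≥ 1, i.e. iff j's share is at least 0.1852.
Player 6 alone (share 9/46) is above the threshold, contributing 29; the remaining 10 contribute 0. Total contributed: 29.
The reservoir fund pays out 5.4 × 29 = 156.60 in total (split across the unequal shares, but the aggregate is all that matters for the group sum).
The 10 free-riders keep 29 each, adding 290. Group total = 290 + 156.60 = 446.60.

446.60 thousand dollars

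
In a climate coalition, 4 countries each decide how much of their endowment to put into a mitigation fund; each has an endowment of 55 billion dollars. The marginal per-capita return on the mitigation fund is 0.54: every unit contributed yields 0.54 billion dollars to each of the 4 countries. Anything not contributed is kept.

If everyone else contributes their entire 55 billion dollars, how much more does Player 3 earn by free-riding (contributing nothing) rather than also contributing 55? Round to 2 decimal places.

Switching from a contribution of 55 to 0 lets Player 3 keep an extra 55 billion dollars, but lowers the mitigation fund by 55, which costs Player 3 their own share of that drop: 0.54 × 55 = 29.70.
Net gain = 55 − 29.70 = 25.30. The private return per contributed unit (0.54) is below 1, so free-riding is indeed the best response regardless of what the others do.

25.30 billion dollars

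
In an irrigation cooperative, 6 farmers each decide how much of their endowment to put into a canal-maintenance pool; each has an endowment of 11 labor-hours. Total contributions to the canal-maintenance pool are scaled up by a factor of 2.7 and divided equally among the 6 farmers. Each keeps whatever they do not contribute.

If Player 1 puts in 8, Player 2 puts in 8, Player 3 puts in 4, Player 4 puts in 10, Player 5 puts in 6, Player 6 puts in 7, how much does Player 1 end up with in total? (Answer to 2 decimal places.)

Total contributed: 8 + 8 + 4 + 10 + 6 + 7 = 43.
Each receives 2.7 × 43 / 6 = 19.35 from the canal-maintenance pool.
Player 1 keeps 11 − 8 = 3, so Player 1's payoff is 3 + 19.35 = 22.35.

22.35 labor-hours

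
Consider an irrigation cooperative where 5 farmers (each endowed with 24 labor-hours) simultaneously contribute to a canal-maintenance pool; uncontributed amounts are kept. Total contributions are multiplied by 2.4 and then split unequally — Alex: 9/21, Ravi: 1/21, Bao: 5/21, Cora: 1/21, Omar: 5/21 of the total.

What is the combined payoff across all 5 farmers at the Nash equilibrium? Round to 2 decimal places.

153.60 labor-hours

Each unit j contributes comes back to j as 2.4 × (j's share), so j prefers to contribute only if that share exceeds 1/2.4 = 0.4167; otherwise keeping the unit dominates.
Alex alone (share 9/21) is above the threshold, contributing 24; the remaining 4 contribute 0. Total contributed: 24.
The canal-maintenance pool pays out 2.4 × 24 = 57.60 in total (split across the unequal shares, but the aggregate is all that matters for the group sum).
The 4 free-riders keep 24 each, adding 96. Group total = 96 + 57.60 = 153.60.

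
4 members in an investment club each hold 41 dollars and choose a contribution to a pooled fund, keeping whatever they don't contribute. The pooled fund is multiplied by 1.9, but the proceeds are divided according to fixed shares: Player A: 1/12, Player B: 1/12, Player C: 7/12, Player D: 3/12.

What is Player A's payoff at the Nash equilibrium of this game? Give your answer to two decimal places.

Player j's private return per contributed unit is 1.9 × (j's share). Contributing is weakly dominant for j when that share is at least 1/1.9 = 0.5263, and contributing 0 is dominant otherwise.
The only share above 0.5263 is Player C's 7/12, contributing 41; the remaining 3 contribute 0. Total contributed: 41.
Player A keeps 41 and receives 1.9 × 41 × 1/12 = 6.49 from the pooled fund, for a payoff of 47.49.

47.49 dollars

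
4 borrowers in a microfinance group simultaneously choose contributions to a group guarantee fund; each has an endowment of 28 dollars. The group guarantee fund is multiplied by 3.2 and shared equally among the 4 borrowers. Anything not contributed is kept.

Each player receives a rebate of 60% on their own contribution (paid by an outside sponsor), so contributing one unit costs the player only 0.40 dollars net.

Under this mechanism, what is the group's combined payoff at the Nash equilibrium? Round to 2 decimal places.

Under the mechanism each unit contributed yields (3.2/4) / 0.40 = 2.0000 back to its contributor per unit of net cost, which exceeds 1, making full contribution the dominant choice for everyone.
At the Nash equilibrium everyone contributes 28. Group total payoff = 4 × (28 × 0.60 + 3.2 × 28) = 425.60.

425.60 dollars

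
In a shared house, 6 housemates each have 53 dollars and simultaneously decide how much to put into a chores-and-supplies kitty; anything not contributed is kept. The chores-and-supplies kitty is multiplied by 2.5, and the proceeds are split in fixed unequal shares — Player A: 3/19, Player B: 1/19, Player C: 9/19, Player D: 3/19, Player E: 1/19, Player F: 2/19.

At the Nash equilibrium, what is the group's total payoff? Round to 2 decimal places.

A player with share s gets back 2.5·s per unit contributed, so full contribution is dominant for anyone with s > 1/2.5 = 0.4000 and zero contribution is dominant for anyone below.
Player C alone (share 9/19) is above the threshold, contributing 53; the remaining 5 contribute 0. Total contributed: 53.
The chores-and-supplies kitty pays out 2.5 × 53 = 132.50 in total (split across the unequal shares, but the aggregate is all that matters for the group sum).
The 5 free-riders keep 53 each, adding 265. Group total = 265 + 132.50 = 397.50.

397.50 dollars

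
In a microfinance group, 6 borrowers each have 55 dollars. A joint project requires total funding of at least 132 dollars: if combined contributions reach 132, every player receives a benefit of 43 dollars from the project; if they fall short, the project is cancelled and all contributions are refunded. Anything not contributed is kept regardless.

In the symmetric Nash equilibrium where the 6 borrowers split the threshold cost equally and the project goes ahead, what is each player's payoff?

76 dollars

Equal share of the threshold: 132/6 = 22.
At this profile no one gains by cutting their contribution: any cut drops the total below 132, the project is cancelled, contributions are refunded, and the deviator ends with 55, which is less than 55 − 22 + 43 = 76. Contributing more than 22 just wastes the excess. So contributing exactly 22 is a best response.
Each player's payoff: 55 − 22 + 43 = 76.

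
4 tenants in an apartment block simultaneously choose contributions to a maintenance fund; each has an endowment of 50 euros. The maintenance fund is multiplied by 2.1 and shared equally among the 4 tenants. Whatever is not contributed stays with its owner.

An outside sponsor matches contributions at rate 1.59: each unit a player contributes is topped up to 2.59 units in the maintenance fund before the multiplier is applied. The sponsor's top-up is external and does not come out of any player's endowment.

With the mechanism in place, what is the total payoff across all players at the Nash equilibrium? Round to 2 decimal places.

With the mechanism, a contributed unit returns 2.1 × 2.59 / 4 = 1.3598 per unit of net cost to the contributor — now above 1 — so contributing fully is weakly dominant for every player.
So the Nash equilibrium is full contribution by all 4; the group earns 2.1 × 2.59 × 200 = 1087.80.

1087.80 euros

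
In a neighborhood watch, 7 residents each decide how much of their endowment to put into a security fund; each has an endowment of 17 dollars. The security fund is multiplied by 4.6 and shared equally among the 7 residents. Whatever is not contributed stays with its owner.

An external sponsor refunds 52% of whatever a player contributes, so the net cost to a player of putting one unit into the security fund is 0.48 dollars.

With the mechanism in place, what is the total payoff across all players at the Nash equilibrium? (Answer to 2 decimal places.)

609.28 dollars

The effective private return per unit is now (4.6/7) / 0.48 = 1.3690 > 1, so every player's dominant strategy flips to full contribution.
At the Nash equilibrium everyone contributes 17. Group total payoff = 7 × (17 × 0.52 + 4.6 × 17) = 609.28.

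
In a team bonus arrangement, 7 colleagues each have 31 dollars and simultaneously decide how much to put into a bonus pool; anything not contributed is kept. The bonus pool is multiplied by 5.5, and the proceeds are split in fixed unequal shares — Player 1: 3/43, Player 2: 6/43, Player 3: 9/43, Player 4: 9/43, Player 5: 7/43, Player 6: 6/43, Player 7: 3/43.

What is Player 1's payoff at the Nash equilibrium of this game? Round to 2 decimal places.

Each unit j contributes comes back to j as 5.5 × (j's share), so j prefers to contribute only if that share exceeds 1/5.5 = 0.1818; otherwise keeping the unit dominates.
The shares above 0.1818 belong to Player 3 and Player 4, contributing 31 each; the remaining 5 contribute 0. Total contributed: 62.
Player 1 keeps 31 and receives 5.5 × 62 × 3/43 = 23.79 from the bonus pool, for a payoff of 54.79.

54.79 dollars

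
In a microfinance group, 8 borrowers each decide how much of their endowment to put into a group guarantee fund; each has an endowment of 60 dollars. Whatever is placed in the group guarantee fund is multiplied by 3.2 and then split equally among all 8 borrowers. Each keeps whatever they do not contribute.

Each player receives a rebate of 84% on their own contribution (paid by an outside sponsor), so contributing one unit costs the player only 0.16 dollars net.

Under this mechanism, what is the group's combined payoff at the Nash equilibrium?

1939.20 dollars

Under the mechanism each unit contributed yields (3.2/8) / 0.16 = 2.5000 back to its contributor per unit of net cost, which exceeds 1, making full contribution the dominant choice for everyone.
At the Nash equilibrium everyone contributes 60. Group total payoff = 8 × (60 × 0.84 + 3.2 × 60) = 1939.20.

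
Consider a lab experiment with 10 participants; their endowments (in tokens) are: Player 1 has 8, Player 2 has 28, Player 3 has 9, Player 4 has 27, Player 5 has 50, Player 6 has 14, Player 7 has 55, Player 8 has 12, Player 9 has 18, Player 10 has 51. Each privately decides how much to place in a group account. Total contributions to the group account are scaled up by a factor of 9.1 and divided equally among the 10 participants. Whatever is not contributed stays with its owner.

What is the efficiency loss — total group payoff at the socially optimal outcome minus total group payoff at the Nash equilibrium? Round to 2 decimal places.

The private return per contributed unit is 9.1/10 = 0.9100 < 1 for every player regardless of endowment, so the Nash equilibrium is zero contribution and the group total is Σ E_j = 8 + 28 + 9 + 27 + 50 + 14 + 55 + 12 + 18 + 51 = 272.
Each contributed unit returns 9.100 to the group, so the social optimum is full contribution by everyone: group total = 9.100 × 272 = 2475.20.
Efficiency loss = (9.100 − 1) × 272 = 2203.20.

2203.20 tokens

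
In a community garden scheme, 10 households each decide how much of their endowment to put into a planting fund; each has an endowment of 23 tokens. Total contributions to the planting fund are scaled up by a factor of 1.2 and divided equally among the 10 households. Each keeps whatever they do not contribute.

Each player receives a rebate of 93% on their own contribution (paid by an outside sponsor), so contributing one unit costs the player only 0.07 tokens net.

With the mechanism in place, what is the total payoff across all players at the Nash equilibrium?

Under the mechanism each unit contributed yields (1.2/10) / 0.07 = 1.7143 back to its contributor per unit of net cost, which exceeds 1, making full contribution the dominant choice for everyone.
At the Nash equilibrium everyone contributes 23. Group total payoff = 10 × (23 × 0.93 + 1.2 × 23) = 489.90.

489.90 tokens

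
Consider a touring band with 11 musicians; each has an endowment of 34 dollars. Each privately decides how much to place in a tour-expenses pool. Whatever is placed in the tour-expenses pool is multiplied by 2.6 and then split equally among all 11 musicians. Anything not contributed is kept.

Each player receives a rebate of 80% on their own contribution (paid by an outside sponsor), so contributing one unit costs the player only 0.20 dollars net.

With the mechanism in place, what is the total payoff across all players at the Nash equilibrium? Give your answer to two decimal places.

1271.60 dollars

The effective private return per unit is now (2.6/11) / 0.20 = 1.1818 > 1, so every player's dominant strategy flips to full contribution.
At the Nash equilibrium everyone contributes 34. Group total payoff = 11 × (34 × 0.80 + 2.6 × 34) = 1271.60.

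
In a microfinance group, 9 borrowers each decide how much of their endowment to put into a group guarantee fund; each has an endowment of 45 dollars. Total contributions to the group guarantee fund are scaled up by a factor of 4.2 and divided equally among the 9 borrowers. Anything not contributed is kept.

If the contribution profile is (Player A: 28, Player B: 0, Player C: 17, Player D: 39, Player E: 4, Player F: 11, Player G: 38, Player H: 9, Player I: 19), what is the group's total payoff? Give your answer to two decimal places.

933.00 dollars

Total contributed: 28 + 0 + 17 + 39 + 4 + 11 + 38 + 9 + 19 = 165; total kept: 9 × 45 − 165 = 240.
The group guarantee fund pays out 4.2 × 165 = 693.00 in aggregate.
Group total = 240 + 693.00 = 933.00.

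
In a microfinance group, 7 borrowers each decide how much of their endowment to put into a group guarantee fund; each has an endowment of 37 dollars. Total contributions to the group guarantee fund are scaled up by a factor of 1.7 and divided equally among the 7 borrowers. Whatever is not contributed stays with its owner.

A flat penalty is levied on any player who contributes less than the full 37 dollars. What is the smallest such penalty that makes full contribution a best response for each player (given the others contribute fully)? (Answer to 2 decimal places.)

Given the others contribute fully, the best deviation is to contribute 0 (any partial contribution still incurs the fine and gives up units whose private return 0.2429 is below 1).
Deviating from 37 to 0 saves 37 dollars but forfeits the deviator's share of the drop in the group guarantee fund: 1.7/7 × 37 = 8.99.
So the deviation gain is 37 − 8.99 = 28.01, and the fine must be at least 28.01 dollars to wipe it out.

28.01 dollars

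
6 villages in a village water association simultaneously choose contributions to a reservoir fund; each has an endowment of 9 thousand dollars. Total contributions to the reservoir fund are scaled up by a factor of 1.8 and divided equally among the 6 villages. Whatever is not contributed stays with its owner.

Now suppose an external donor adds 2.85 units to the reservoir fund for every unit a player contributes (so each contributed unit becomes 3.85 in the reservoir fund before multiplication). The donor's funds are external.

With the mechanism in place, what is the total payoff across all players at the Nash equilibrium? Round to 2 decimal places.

The effective private return per unit is now 1.8 × 3.85 / 6 = 1.1550 > 1, so every player's dominant strategy flips to full contribution.
So the Nash equilibrium is full contribution by all 6; the group earns 1.8 × 3.85 × 54 = 374.22.

374.22 thousand dollars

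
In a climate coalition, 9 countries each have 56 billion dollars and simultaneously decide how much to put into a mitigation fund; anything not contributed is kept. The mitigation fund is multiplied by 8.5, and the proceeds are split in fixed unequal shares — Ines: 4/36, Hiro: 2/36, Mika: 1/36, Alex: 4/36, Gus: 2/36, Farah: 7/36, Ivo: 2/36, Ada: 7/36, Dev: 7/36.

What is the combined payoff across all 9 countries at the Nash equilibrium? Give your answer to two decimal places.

1764.00 billion dollars

Player j's private return per contributed unit is 8.5 × (j's share). Contributing is weakly dominant for j when that share is at least 1/8.5 = 0.1176, and contributing 0 is dominant otherwise.
The shares above 0.1176 belong to Farah, Ada and Dev, contributing 56 each; the remaining 6 contribute 0. Total contributed: 168.
The mitigation fund pays out 8.5 × 168 = 1428.00 in total (split across the unequal shares, but the aggregate is all that matters for the group sum).
The 6 free-riders keep 56 each, adding 336. Group total = 336 + 1428.00 = 1764.00.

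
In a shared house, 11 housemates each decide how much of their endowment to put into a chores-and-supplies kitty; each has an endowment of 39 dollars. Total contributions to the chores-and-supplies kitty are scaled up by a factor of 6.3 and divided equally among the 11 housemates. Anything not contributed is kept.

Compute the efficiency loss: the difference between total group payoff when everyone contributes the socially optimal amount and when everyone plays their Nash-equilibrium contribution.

2273.70 dollars

Each contributed unit returns 6.3/11 = 0.5727 to its contributor — below 1 — so contributing 0 is dominant for every player. At the Nash equilibrium everyone keeps their 39, and the group total is 11 × 39 = 429.
Each contributed unit returns 6.300 to the group as a whole (0.5727 to each of 11 players), which exceeds 1, so the social optimum is full contribution: group total = 6.300 × 429 = 2702.70.
Efficiency loss = 2702.70 − 429 = 2273.70.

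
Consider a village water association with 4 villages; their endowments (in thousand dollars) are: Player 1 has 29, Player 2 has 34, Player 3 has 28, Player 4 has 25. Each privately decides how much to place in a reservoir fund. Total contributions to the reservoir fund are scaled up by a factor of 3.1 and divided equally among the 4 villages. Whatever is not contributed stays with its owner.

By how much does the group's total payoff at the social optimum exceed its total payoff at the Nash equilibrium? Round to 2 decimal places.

243.60 thousand dollars

The private return per contributed unit is 3.1/4 = 0.7750 < 1 for every player regardless of endowment, so the Nash equilibrium is zero contribution and the group total is Σ E_j = 29 + 34 + 28 + 25 = 116.
Each contributed unit returns 3.100 to the group, so the social optimum is full contribution by everyone: group total = 3.100 × 116 = 359.60.
Efficiency loss = (3.100 − 1) × 116 = 243.60.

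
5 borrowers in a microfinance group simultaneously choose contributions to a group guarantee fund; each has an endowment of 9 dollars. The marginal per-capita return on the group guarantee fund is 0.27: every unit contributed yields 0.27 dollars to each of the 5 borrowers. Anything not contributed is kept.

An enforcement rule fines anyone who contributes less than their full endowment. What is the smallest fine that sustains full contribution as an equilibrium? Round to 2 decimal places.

6.57 dollars

Given the others contribute fully, the best deviation is to contribute 0 (any partial contribution still incurs the fine and gives up units whose private return 0.27 is below 1).
Deviating from 9 to 0 saves 9 dollars but forfeits the deviator's share of the drop in the group guarantee fund: 0.27 × 9 = 2.43.
So the deviation gain is 9 − 2.43 = 6.57, and the fine must be at least 6.57 dollars to wipe it out.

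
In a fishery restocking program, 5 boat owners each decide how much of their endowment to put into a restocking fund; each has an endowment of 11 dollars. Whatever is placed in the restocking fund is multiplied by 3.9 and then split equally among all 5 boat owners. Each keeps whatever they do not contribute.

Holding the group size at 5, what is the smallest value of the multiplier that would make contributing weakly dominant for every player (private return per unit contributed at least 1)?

5

A contributed unit returns (multiplier)/5 to its contributor.
This reaches 1 exactly when the multiplier is 5.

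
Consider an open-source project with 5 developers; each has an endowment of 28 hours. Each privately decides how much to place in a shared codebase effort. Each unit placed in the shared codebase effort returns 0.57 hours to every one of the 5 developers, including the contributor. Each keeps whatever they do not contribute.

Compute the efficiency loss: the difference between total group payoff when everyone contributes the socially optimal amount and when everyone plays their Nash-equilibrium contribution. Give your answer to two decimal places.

259.00 hours

The private return per contributed unit is 0.57 < 1, so contributing 0 is dominant for every player. At the Nash equilibrium everyone keeps their 28, and the group total is 5 × 28 = 140.
Each contributed unit returns 2.850 to the group as a whole (0.57 to each of 5 players), which exceeds 1, so the social optimum is full contribution: group total = 2.850 × 140 = 399.00.
Efficiency loss = 399.00 − 140 = 259.00.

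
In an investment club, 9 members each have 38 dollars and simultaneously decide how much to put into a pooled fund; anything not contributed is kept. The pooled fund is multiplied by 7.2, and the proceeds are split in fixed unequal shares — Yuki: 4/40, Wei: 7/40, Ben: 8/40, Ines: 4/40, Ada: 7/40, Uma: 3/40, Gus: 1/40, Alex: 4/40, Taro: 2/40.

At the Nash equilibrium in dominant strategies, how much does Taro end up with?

Player j's private return per contributed unit is 7.2 × (j's share). Contributing is weakly dominant for j when that share is at least 1/7.2 = 0.1389, and contributing 0 is dominant otherwise.
Wei, Ben and Ada are above the threshold, contributing 38 each; the remaining 6 contribute 0. Total contributed: 114.
Taro keeps 38 and receives 7.2 × 114 × 2/40 = 41.04 from the pooled fund, for a payoff of 79.04.

79.04 dollars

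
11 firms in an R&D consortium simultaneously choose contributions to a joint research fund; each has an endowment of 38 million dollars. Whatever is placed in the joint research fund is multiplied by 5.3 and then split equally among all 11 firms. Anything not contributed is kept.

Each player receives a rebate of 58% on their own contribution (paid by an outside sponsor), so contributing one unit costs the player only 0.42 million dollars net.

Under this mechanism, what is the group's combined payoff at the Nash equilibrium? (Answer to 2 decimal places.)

2457.84 million dollars

The effective private return per unit is now (5.3/11) / 0.42 = 1.1472 > 1, so every player's dominant strategy flips to full contribution.
So the Nash equilibrium is full contribution by all 11; the group earns 11 × (38 × 0.58 + 5.3 × 38) = 2457.84.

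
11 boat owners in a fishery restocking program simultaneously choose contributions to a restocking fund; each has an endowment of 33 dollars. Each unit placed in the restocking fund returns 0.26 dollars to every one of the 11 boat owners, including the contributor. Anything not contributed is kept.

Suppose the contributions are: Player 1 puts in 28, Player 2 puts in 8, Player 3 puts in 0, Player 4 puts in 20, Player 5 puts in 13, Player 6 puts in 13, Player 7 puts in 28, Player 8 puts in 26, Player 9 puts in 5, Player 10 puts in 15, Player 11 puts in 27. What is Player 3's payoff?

80.58 dollars

Total contributed: 28 + 8 + 0 + 20 + 13 + 13 + 28 + 26 + 5 + 15 + 27 = 183.
Each receives 0.26 × 183 = 47.58 from the restocking fund.
Player 3 keeps 33 − 0 = 33, so Player 3's payoff is 33 + 47.58 = 80.58.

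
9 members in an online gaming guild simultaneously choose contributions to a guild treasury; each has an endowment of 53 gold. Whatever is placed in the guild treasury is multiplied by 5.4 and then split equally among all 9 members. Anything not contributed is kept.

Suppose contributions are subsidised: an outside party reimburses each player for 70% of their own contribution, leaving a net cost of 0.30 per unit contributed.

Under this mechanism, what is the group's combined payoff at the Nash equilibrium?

2909.70 gold

The effective private return per unit is now (5.4/9) / 0.30 = 2.0000 > 1, so every player's dominant strategy flips to full contribution.
So the Nash equilibrium is full contribution by all 9; the group earns 9 × (53 × 0.70 + 5.4 × 53) = 2909.70.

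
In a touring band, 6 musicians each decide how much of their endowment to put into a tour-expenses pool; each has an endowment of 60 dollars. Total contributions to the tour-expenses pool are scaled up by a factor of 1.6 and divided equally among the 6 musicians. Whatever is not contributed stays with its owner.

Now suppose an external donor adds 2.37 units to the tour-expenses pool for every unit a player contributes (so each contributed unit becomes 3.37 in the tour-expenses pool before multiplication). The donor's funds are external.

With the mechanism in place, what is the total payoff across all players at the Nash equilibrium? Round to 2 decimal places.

360.00 dollars

Even with the mechanism, each unit contributed returns only 1.6 × 3.37 / 6 = 0.8987 per unit of net cost, so contributing nothing is still dominant.
At the Nash equilibrium no one contributes; group total payoff = 6 × 60 = 360.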